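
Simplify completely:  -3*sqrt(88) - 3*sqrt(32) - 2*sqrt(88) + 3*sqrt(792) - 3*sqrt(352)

3*sqrt(88) = 6*sqrt(22); 3*sqrt(32) = 12*sqrt(2); 2*sqrt(88) = 4*sqrt(22); 3*sqrt(792) = 18*sqrt(22); 3*sqrt(352) = 12*sqrt(22)

-4*sqrt(22) - 12*sqrt(2)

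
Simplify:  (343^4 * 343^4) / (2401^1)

7^20

343^4 = 7^12; 343^4 = 7^12; 2401^1 = 7^4
Combine exponents: 7^20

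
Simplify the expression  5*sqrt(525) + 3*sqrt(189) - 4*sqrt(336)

5*sqrt(525) = 25*sqrt(21); 3*sqrt(189) = 9*sqrt(21); 4*sqrt(336) = 16*sqrt(21)
Combine: (25 + 9 - 16)·sqrt(21) = 18*sqrt(21)

18*sqrt(21)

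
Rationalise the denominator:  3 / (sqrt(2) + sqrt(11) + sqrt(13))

Group as (sqrt(2) + sqrt(13)) + sqrt(11); multiply by (sqrt(2) + sqrt(13)) - sqrt(11), then rationalise the remaining surd.

(-3*sqrt(286) + 6*sqrt(11) + 33*sqrt(2))/44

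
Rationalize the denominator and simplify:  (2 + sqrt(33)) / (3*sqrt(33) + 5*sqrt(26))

Multiply numerator and denominator by -5*sqrt(26) + 3*sqrt(33).
Denominator becomes -353; numerator becomes -5*sqrt(858) - 10*sqrt(26) + 6*sqrt(33) + 99.

(-99 - 6*sqrt(33) + 10*sqrt(26) + 5*sqrt(858))/353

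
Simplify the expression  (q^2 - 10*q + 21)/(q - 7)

Factor: q^2 - 10*q + 21 = (q - 3)*(q - 7)
Cancel the common factor (q - 7).

q - 3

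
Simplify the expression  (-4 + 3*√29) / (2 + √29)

(-2*√29 + 19)/5

Multiply numerator and denominator by -√29 + 2.
Denominator becomes -25; numerator becomes -95 + 10*√29.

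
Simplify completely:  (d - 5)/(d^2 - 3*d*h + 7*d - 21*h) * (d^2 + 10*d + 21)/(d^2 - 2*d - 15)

1/(d - 3*h)

Factor: d^2 - 3*d*h + 7*d - 21*h = (d + 7)*(d - 3*h);  d^2 + 10*d + 21 = (d + 7)*(d + 3);  d^2 - 2*d - 15 = (d + 3)*(d - 5)
Cancel the common factors (d + 3), (d + 7), (d - 5).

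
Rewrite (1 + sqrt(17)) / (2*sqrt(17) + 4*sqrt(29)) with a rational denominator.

(-17 - sqrt(17) + 2*sqrt(29) + 2*sqrt(493))/198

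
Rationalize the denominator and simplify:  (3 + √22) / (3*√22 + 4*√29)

Multiply numerator and denominator by -4*√29 + 3*√22.
Denominator becomes -266; numerator becomes -4*√638 - 12*√29 + 9*√22 + 66.

(-66 - 9*√22 + 12*√29 + 4*√638)/266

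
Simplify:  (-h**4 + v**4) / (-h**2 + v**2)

Difference of fourth powers: factor out (-h**2 + v**2).

h**2 + v**2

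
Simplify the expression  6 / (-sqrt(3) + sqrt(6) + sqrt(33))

(-5*sqrt(6) - sqrt(66) + 6*sqrt(3) + 4*sqrt(33))/14

Group as (sqrt(6) + sqrt(33)) - sqrt(3); multiply by (sqrt(6) + sqrt(33)) + sqrt(3), then rationalise the remaining surd.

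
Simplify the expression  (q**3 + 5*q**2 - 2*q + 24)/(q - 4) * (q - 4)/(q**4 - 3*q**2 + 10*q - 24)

Factor: q**3 + 5*q**2 - 2*q + 24 = (q**2 - q + 4)*(q + 6);  q**4 - 3*q**2 + 10*q - 24 = (q + 3)*(q - 2)*(q**2 - q + 4)
Cancel the common factors (q**2 - q + 4), (q - 4).

(q + 6)/(q**2 + q - 6)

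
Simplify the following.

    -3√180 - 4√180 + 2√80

3√180 = 18*√5; 4√180 = 24*√5; 2√80 = 8*√5
Combine: (-18 - 24 + 8)·√5 = -34*√5

-34*√5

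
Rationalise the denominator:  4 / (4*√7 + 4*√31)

(-√7 + √31)/24

Multiply numerator and denominator by -4*√7 + 4*√31.
Denominator becomes 384; numerator becomes -16*√7 + 16*√31.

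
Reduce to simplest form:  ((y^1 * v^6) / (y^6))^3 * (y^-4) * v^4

v^22/y^19

Inside the bracket: (y^-5) * v^6
Raise to the power 3: (y^-15) * v^18
Multiply by (y^-4) * v^4: add exponents.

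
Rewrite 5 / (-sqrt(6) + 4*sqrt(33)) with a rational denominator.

Multiply numerator and denominator by sqrt(6) + 4*sqrt(33).
Denominator becomes 522; numerator becomes 5*sqrt(6) + 20*sqrt(33).

(5*sqrt(6) + 20*sqrt(33))/522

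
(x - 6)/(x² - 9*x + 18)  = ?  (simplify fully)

Factor: x² - 9*x + 18 = (x - 3)·(x - 6)
Cancel the common factor (x - 6).

1/(x - 3)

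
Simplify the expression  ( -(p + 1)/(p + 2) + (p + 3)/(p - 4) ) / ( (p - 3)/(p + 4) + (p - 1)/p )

Numerator: -(p + 1)/(p + 2) + (p + 3)/(p - 4) = (8*p + 10)/(p² - 2*p - 8)
Denominator: (p - 3)/(p + 4) + (p - 1)/p = (2*p² - 4)/(p² + 4*p)
Divide: ((8*p + 10)/(p² - 2*p - 8)) · ((p² + 4*p)/(2*p² - 4)) = (4*p³ + 21*p² + 20*p)/(p⁴ - 2*p³ - 10*p² + 4*p + 16)

(4*p³ + 21*p² + 20*p)/(p⁴ - 2*p³ - 10*p² + 4*p + 16)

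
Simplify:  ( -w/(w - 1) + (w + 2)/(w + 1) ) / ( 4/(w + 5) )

(-w - 5)/(2*w**2 - 2)

Numerator: -w/(w - 1) + (w + 2)/(w + 1) = -2/(w**2 - 1)
Denominator: 4/(w + 5) = 4/(w + 5)
Divide: (-2/(w**2 - 1)) · (w/4 + 5/4) = (-w - 5)/(2*w**2 - 2)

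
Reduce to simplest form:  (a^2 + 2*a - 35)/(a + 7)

Factor: a^2 + 2*a - 35 = (a - 5)*(a + 7)
Cancel the common factor (a + 7).

a - 5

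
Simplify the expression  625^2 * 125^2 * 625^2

5^22

625^2 = 5^8; 125^2 = 5^6; 625^2 = 5^8
Combine exponents: 5^22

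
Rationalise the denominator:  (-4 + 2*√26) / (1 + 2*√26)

Multiply numerator and denominator by -2*√26 + 1.
Denominator becomes -103; numerator becomes -108 + 10*√26.

(-10*√26 + 108)/103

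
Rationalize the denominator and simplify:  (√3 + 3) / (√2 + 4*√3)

Multiply numerator and denominator by -√2 + 4*√3.
Denominator becomes 46; numerator becomes -3*√2 - √6 + 12 + 12*√3.

(-3*√2 - √6 + 12 + 12*√3)/46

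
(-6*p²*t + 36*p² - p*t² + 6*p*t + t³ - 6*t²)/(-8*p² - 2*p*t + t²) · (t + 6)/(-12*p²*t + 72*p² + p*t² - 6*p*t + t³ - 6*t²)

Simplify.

(-t - 6)/(16*p² - t²)

Factor: -6*p²*t + 36*p² - p*t² + 6*p*t + t³ - 6*t² = (t - 6)·(2*p + t)·(-3*p + t);  -8*p² - 2*p*t + t² = (-4*p + t)·(2*p + t);  -12*p²*t + 72*p² + p*t² - 6*p*t + t³ - 6*t² = (t - 6)·(4*p + t)·(-3*p + t)
Cancel the common factors (2*p + t), (-3*p + t), (t - 6).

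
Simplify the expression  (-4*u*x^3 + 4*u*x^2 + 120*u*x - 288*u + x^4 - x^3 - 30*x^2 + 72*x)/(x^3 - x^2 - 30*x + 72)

-4*u + x

Factor: -4*u*x^3 + 4*u*x^2 + 120*u*x - 288*u + x^4 - x^3 - 30*x^2 + 72*x = (x - 3)*(x - 4)*(-4*u + x)*(x + 6);  x^3 - x^2 - 30*x + 72 = (x - 3)*(x + 6)*(x - 4)
Cancel the common factors (x + 6), (x - 4), (x - 3).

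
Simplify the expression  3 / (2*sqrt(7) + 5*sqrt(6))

Multiply numerator and denominator by -5*sqrt(6) + 2*sqrt(7).
Denominator becomes -122; numerator becomes -15*sqrt(6) + 6*sqrt(7).

(-6*sqrt(7) + 15*sqrt(6))/122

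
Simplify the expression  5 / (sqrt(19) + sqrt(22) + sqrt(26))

(-20*sqrt(2717) + 75*sqrt(26) + 115*sqrt(22) + 145*sqrt(19))/1447

Group as (sqrt(19) + sqrt(26)) + sqrt(22); multiply by (sqrt(19) + sqrt(26)) - sqrt(22), then rationalise the remaining surd.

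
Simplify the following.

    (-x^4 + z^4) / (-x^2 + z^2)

-x^4 + z^4 factors as -(x - z)*(x + z)*(x^2 + z^2).

x^2 + z^2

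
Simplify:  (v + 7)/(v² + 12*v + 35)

1/(v + 5)

Factor: v² + 12*v + 35 = (v + 7)·(v + 5)
Cancel the common factor (v + 7).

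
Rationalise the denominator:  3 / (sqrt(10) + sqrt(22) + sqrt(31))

(-4*sqrt(1705) + sqrt(31) + 19*sqrt(22) + 43*sqrt(10))/293

Group as (sqrt(10) + sqrt(31)) + sqrt(22); multiply by (sqrt(10) + sqrt(31)) - sqrt(22), then rationalise the remaining surd.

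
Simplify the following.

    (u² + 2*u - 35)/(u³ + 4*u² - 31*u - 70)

1/(u + 2)

Factor: u² + 2*u - 35 = (u - 5)·(u + 7);  u³ + 4*u² - 31*u - 70 = (u + 7)·(u + 2)·(u - 5)
Cancel the common factors (u - 5), (u + 7).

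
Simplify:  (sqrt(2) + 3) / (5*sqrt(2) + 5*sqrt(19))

Multiply numerator and denominator by -5*sqrt(19) + 5*sqrt(2).
Denominator becomes -425; numerator becomes -15*sqrt(19) - 5*sqrt(38) + 10 + 15*sqrt(2).

(-3*sqrt(2) - 2 + sqrt(38) + 3*sqrt(19))/85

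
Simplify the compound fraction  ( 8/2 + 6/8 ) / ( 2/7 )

133/8

Numerator: 8/2 + 6/8 = 19/4
Denominator: 2/7 = 2/7
Divide: (19/4) · (7/2) = 133/8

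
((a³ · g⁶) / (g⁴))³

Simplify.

Inside the bracket: a³ · g²
Raise to the power 3: a⁹ · g⁶

a⁹*g⁶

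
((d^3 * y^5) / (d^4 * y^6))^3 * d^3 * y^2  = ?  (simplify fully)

1/y

Inside the bracket: (d^-1) * (y^-1)
Raise to the power 3: (d^-3) * (y^-3)
Multiply by d^3 * y^2: add exponents.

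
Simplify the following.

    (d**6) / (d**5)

d

Quotient: d**1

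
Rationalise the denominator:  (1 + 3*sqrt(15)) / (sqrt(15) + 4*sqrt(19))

(-45 - sqrt(15) + 4*sqrt(19) + 12*sqrt(285))/289

Multiply numerator and denominator by -4*sqrt(19) + sqrt(15).
Denominator becomes -289; numerator becomes -12*sqrt(285) - 4*sqrt(19) + sqrt(15) + 45.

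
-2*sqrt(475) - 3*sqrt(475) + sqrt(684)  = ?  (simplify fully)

-19*sqrt(19)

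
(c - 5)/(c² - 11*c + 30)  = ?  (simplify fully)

1/(c - 6)

Factor: c² - 11*c + 30 = (c - 5)·(c - 6)
Cancel the common factor (c - 5).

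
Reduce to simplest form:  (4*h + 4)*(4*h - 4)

Difference of squares with P = 4*h, Q = 4.

16*h**2 - 16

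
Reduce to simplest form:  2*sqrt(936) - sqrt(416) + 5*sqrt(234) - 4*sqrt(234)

11*sqrt(26)

2*sqrt(936) = 12*sqrt(26); sqrt(416) = 4*sqrt(26); 5*sqrt(234) = 15*sqrt(26); 4*sqrt(234) = 12*sqrt(26)
Combine: (12 - 4 + 15 - 12)·sqrt(26) = 11*sqrt(26)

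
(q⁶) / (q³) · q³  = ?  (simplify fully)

Quotient: q³
Multiply by q³: add exponents.

q⁶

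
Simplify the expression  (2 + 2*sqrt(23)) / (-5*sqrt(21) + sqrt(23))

Multiply numerator and denominator by sqrt(23) + 5*sqrt(21).
Denominator becomes -502; numerator becomes 2*sqrt(23) + 10*sqrt(21) + 46 + 10*sqrt(483).

(-5*sqrt(483) - 23 - 5*sqrt(21) - sqrt(23))/251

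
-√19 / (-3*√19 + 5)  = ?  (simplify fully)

Multiply numerator and denominator by 5 + 3*√19.
Denominator becomes -146; numerator becomes -57 - 5*√19.

(5*√19 + 57)/146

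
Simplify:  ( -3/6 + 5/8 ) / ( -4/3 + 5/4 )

-3/2

Numerator: -3/6 + 5/8 = 1/8
Denominator: -4/3 + 5/4 = -1/12
Divide: (1/8) · (-12) = -3/2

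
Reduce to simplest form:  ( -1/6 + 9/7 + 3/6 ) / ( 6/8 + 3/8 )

Numerator: -1/6 + 9/7 + 3/6 = 34/21
Denominator: 6/8 + 3/8 = 9/8
Divide: (34/21) · (8/9) = 272/189

272/189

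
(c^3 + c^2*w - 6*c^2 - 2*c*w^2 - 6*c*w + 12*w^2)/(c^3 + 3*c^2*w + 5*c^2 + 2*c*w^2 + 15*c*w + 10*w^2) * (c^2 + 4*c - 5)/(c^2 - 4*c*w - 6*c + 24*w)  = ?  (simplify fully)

Factor: c^3 + c^2*w - 6*c^2 - 2*c*w^2 - 6*c*w + 12*w^2 = (c + 2*w)*(c - w)*(c - 6);  c^3 + 3*c^2*w + 5*c^2 + 2*c*w^2 + 15*c*w + 10*w^2 = (c + 2*w)*(c + 5)*(c + w);  c^2 + 4*c - 5 = (c + 5)*(c - 1);  c^2 - 4*c*w - 6*c + 24*w = (c - 4*w)*(c - 6)
Cancel the common factors (c - 6), (c + 2*w), (c + 5).

(-c^2 + c*w + c - w)/(-c^2 + 3*c*w + 4*w^2)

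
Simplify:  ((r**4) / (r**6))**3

Inside the bracket: (r**-2)
Raise to the power 3: (r**-6)

r**(-6)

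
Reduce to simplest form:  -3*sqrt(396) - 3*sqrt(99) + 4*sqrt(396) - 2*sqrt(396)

3*sqrt(396) = 18*sqrt(11); 3*sqrt(99) = 9*sqrt(11); 4*sqrt(396) = 24*sqrt(11); 2*sqrt(396) = 12*sqrt(11)
Combine: (-18 - 9 + 24 - 12)·sqrt(11) = -15*sqrt(11)

-15*sqrt(11)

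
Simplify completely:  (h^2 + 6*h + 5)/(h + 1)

h + 5

Factor: h^2 + 6*h + 5 = (h + 5)*(h + 1)
Cancel the common factor (h + 1).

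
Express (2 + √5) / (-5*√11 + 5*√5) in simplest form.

Multiply numerator and denominator by 5*√5 + 5*√11.
Denominator becomes -150; numerator becomes 10*√5 + 25 + 10*√11 + 5*√55.

(-√55 - 2*√11 - 5 - 2*√5)/30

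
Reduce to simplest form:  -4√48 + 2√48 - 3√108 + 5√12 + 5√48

4*√3

4√48 = 16*√3; 2√48 = 8*√3; 3√108 = 18*√3; 5√12 = 10*√3; 5√48 = 20*√3
Combine: (-16 + 8 - 18 + 10 + 20)·√3 = 4*√3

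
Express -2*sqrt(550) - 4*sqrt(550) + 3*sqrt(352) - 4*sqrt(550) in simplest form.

-38*sqrt(22)

2*sqrt(550) = 10*sqrt(22); 4*sqrt(550) = 20*sqrt(22); 3*sqrt(352) = 12*sqrt(22); 4*sqrt(550) = 20*sqrt(22)
Combine: (-10 - 20 + 12 - 20)·sqrt(22) = -38*sqrt(22)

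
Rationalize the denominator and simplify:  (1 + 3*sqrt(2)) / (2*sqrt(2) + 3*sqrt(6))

(-12 - 2*sqrt(2) + 3*sqrt(6) + 18*sqrt(3))/46

Multiply numerator and denominator by -3*sqrt(6) + 2*sqrt(2).
Denominator becomes -46; numerator becomes -18*sqrt(3) - 3*sqrt(6) + 2*sqrt(2) + 12.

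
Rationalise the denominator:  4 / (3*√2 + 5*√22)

(-3*√2 + 5*√22)/133

Multiply numerator and denominator by -3*√2 + 5*√22.
Denominator becomes 532; numerator becomes -12*√2 + 20*√22.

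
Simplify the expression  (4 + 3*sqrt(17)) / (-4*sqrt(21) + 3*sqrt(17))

(-12*sqrt(357) - 153 - 16*sqrt(21) - 12*sqrt(17))/183

Multiply numerator and denominator by 3*sqrt(17) + 4*sqrt(21).
Denominator becomes -183; numerator becomes 12*sqrt(17) + 16*sqrt(21) + 153 + 12*sqrt(357).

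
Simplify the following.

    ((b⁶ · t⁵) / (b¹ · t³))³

b^15*t⁶

Inside the bracket: b⁵ · t²
Raise to the power 3: b^15 · t⁶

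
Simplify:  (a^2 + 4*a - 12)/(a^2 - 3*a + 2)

(a + 6)/(a - 1)

Factor: a^2 + 4*a - 12 = (a + 6)*(a - 2);  a^2 - 3*a + 2 = (a - 1)*(a - 2)
Cancel the common factor (a - 2).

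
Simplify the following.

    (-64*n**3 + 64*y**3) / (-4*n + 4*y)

16*n**2 + 16*n*y + 16*y**2

Factor as (a-b)(a**2+ab+b**2) with a=(4*y), b=(4*n).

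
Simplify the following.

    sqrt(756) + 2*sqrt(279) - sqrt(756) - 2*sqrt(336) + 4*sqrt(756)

6*sqrt(31) + 16*sqrt(21)

sqrt(756) = 6*sqrt(21); 2*sqrt(279) = 6*sqrt(31); sqrt(756) = 6*sqrt(21); 2*sqrt(336) = 8*sqrt(21); 4*sqrt(756) = 24*sqrt(21)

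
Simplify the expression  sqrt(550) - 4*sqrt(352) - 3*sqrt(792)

-29*sqrt(22)

sqrt(550) = 5*sqrt(22); 4*sqrt(352) = 16*sqrt(22); 3*sqrt(792) = 18*sqrt(22)
Combine: (5 - 16 - 18)·sqrt(22) = -29*sqrt(22)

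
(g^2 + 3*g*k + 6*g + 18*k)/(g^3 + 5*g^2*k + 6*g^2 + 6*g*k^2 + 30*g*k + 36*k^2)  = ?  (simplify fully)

1/(g + 2*k)

Factor: g^2 + 3*g*k + 6*g + 18*k = (g + 3*k)*(g + 6);  g^3 + 5*g^2*k + 6*g^2 + 6*g*k^2 + 30*g*k + 36*k^2 = (g + 6)*(g + 2*k)*(g + 3*k)
Cancel the common factors (g + 3*k), (g + 6).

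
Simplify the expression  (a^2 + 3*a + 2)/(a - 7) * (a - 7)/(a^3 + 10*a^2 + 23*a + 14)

Factor: a^2 + 3*a + 2 = (a + 2)*(a + 1);  a^3 + 10*a^2 + 23*a + 14 = (a + 2)*(a + 1)*(a + 7)
Cancel the common factors (a - 7), (a + 1), (a + 2).

1/(a + 7)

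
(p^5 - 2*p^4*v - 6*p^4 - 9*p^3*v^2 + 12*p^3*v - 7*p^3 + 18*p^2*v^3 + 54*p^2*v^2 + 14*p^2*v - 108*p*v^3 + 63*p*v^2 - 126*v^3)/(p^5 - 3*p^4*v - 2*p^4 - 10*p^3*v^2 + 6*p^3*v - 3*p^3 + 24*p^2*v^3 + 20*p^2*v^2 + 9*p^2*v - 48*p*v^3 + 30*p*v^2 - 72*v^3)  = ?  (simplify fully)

(p^2 - 3*p*v - 7*p + 21*v)/(p^2 - 4*p*v - 3*p + 12*v)

Factor: p^5 - 2*p^4*v - 6*p^4 - 9*p^3*v^2 + 12*p^3*v - 7*p^3 + 18*p^2*v^3 + 54*p^2*v^2 + 14*p^2*v - 108*p*v^3 + 63*p*v^2 - 126*v^3 = (p - 2*v)*(p - 3*v)*(p + 3*v)*(p + 1)*(p - 7);  p^5 - 3*p^4*v - 2*p^4 - 10*p^3*v^2 + 6*p^3*v - 3*p^3 + 24*p^2*v^3 + 20*p^2*v^2 + 9*p^2*v - 48*p*v^3 + 30*p*v^2 - 72*v^3 = (p - 4*v)*(p - 3)*(p + 3*v)*(p + 1)*(p - 2*v)
Cancel the common factors (p + 3*v), (p - 2*v), (p + 1).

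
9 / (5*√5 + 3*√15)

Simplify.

Multiply numerator and denominator by -3*√15 + 5*√5.
Denominator becomes -10; numerator becomes -27*√15 + 45*√5.

(-45*√5 + 27*√15)/10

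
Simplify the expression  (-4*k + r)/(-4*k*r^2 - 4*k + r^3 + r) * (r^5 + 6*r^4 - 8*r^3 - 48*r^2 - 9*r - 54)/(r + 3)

Factor: -4*k*r^2 - 4*k + r^3 + r = (-4*k + r)*(r^2 + 1);  r^5 + 6*r^4 - 8*r^3 - 48*r^2 - 9*r - 54 = (r + 6)*(r - 3)*(r + 3)*(r^2 + 1)
Cancel the common factors (r^2 + 1), (-4*k + r), (r + 3).

r^2 + 3*r - 18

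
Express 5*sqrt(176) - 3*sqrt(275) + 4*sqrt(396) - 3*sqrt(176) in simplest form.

17*sqrt(11)

5*sqrt(176) = 20*sqrt(11); 3*sqrt(275) = 15*sqrt(11); 4*sqrt(396) = 24*sqrt(11); 3*sqrt(176) = 12*sqrt(11)
Combine: (20 - 15 + 24 - 12)·sqrt(11) = 17*sqrt(11)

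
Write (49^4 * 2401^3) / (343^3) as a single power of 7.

7^11

49^4 = 7^8; 2401^3 = 7^12; 343^3 = 7^9
Combine exponents: 7^11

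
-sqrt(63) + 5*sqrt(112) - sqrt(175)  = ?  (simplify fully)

sqrt(63) = 3*sqrt(7); 5*sqrt(112) = 20*sqrt(7); sqrt(175) = 5*sqrt(7)
Combine: (-3 + 20 - 5)·sqrt(7) = 12*sqrt(7)

12*sqrt(7)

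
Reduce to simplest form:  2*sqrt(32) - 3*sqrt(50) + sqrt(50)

2*sqrt(32) = 8*sqrt(2); 3*sqrt(50) = 15*sqrt(2); sqrt(50) = 5*sqrt(2)
Combine: (8 - 15 + 5)·sqrt(2) = -2*sqrt(2)

-2*sqrt(2)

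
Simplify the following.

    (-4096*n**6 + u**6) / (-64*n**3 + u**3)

64*n**3 + u**3

-4096*n**6 + u**6 factors as (-4*n + u)*(4*n + u)*(16*n**2 - 4*n*u + u**2)*(16*n**2 + 4*n*u + u**2).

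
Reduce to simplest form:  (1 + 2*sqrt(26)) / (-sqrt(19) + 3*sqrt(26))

Multiply numerator and denominator by sqrt(19) + 3*sqrt(26).
Denominator becomes 215; numerator becomes sqrt(19) + 3*sqrt(26) + 2*sqrt(494) + 156.

(sqrt(19) + 3*sqrt(26) + 2*sqrt(494) + 156)/215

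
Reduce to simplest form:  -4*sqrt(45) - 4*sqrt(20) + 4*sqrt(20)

4*sqrt(45) = 12*sqrt(5); 4*sqrt(20) = 8*sqrt(5); 4*sqrt(20) = 8*sqrt(5)
Combine: (-12 - 8 + 8)·sqrt(5) = -12*sqrt(5)

-12*sqrt(5)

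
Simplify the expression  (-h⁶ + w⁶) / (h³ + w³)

-h³ + w³

Factor w^6 - h^6 and cancel (h³ + w³).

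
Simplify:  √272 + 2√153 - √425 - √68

√272 = 4*√17; 2√153 = 6*√17; √425 = 5*√17; √68 = 2*√17
Combine: (4 + 6 - 5 - 2)·√17 = 3*√17

3*√17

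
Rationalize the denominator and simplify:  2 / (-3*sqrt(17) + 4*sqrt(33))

Multiply numerator and denominator by 3*sqrt(17) + 4*sqrt(33).
Denominator becomes 375; numerator becomes 6*sqrt(17) + 8*sqrt(33).

(6*sqrt(17) + 8*sqrt(33))/375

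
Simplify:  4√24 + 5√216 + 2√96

4√24 = 8*√6; 5√216 = 30*√6; 2√96 = 8*√6
Combine: (8 + 30 + 8)·√6 = 46*√6

46*√6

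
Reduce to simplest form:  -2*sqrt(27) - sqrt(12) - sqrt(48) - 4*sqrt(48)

-28*sqrt(3)

2*sqrt(27) = 6*sqrt(3); sqrt(12) = 2*sqrt(3); sqrt(48) = 4*sqrt(3); 4*sqrt(48) = 16*sqrt(3)
Combine: (-6 - 2 - 4 - 16)·sqrt(3) = -28*sqrt(3)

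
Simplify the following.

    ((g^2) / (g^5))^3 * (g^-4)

Inside the bracket: (g^-3)
Raise to the power 3: (g^-9)
Multiply by (g^-4): add exponents.

g^(-13)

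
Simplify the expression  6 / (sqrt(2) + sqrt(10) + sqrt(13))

Group as (sqrt(2) + sqrt(13)) + sqrt(10); multiply by (sqrt(2) + sqrt(13)) - sqrt(10), then rationalise the remaining surd.

(-24*sqrt(65) - 6*sqrt(13) + 30*sqrt(10) + 126*sqrt(2))/79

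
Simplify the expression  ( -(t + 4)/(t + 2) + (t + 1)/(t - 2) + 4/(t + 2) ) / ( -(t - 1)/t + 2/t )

Numerator: -(t + 4)/(t + 2) + (t + 1)/(t - 2) + 4/(t + 2) = (5*t + 2)/(t^2 - 4)
Denominator: -(t - 1)/t + 2/t = (-t + 3)/t
Divide: ((5*t + 2)/(t^2 - 4)) · (t/(-t + 3)) = (-5*t^2 - 2*t)/(t^3 - 3*t^2 - 4*t + 12)

(-5*t^2 - 2*t)/(t^3 - 3*t^2 - 4*t + 12)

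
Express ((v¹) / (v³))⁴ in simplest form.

Inside the bracket: (v^-2)
Raise to the power 4: (v^-8)

v^(-8)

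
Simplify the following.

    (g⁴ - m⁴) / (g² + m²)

g² - m²

Difference of fourth powers: factor out (g² + m²).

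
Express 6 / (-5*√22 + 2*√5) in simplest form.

(-15*√22 - 6*√5)/265

Multiply numerator and denominator by 2*√5 + 5*√22.
Denominator becomes -530; numerator becomes 12*√5 + 30*√22.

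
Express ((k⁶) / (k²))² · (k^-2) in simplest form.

k⁶

Inside the bracket: k⁴
Raise to the power 2: k⁸
Multiply by (k^-2): add exponents.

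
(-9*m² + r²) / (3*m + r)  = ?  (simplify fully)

-9*m² + r² factors as (-3*m + r)*(3*m + r).

-3*m + r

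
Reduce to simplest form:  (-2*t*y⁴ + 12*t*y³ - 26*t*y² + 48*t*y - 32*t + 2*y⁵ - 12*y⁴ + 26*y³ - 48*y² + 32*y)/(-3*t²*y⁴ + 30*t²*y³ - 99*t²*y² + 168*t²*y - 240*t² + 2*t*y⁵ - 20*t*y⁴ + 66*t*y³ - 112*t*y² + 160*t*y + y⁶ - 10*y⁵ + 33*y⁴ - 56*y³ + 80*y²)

(2*y - 2)/(3*t*y - 15*t + y² - 5*y)

Factor: -2*t*y⁴ + 12*t*y³ - 26*t*y² + 48*t*y - 32*t + 2*y⁵ - 12*y⁴ + 26*y³ - 48*y² + 32*y = 2·(-t + y)·(y - 4)·(y - 1)·(y² - y + 4);  -3*t²*y⁴ + 30*t²*y³ - 99*t²*y² + 168*t²*y - 240*t² + 2*t*y⁵ - 20*t*y⁴ + 66*t*y³ - 112*t*y² + 160*t*y + y⁶ - 10*y⁵ + 33*y⁴ - 56*y³ + 80*y² = (3*t + y)·(y² - y + 4)·(y - 5)·(y - 4)·(-t + y)
Cancel the common factors (y² - y + 4), (-t + y), (y - 4).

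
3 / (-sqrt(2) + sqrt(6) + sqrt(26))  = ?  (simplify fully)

(-11*sqrt(6) - 2*sqrt(78) + 15*sqrt(2) + 9*sqrt(26))/46

Group as (sqrt(6) + sqrt(26)) - sqrt(2); multiply by (sqrt(6) + sqrt(26)) + sqrt(2), then rationalise the remaining surd.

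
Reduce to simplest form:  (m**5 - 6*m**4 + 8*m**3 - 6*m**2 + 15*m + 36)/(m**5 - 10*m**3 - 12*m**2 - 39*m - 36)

(m - 3)/(m + 3)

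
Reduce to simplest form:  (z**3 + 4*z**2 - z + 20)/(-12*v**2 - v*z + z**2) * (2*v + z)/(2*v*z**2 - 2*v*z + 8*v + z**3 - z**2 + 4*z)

Factor: z**3 + 4*z**2 - z + 20 = (z + 5)*(z**2 - z + 4);  -12*v**2 - v*z + z**2 = (-4*v + z)*(3*v + z);  2*v*z**2 - 2*v*z + 8*v + z**3 - z**2 + 4*z = (z**2 - z + 4)*(2*v + z)
Cancel the common factors (z**2 - z + 4), (2*v + z).

(z + 5)/(-12*v**2 - v*z + z**2)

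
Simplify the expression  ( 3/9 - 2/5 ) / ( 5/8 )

-8/75

Numerator: 3/9 - 2/5 = -1/15
Denominator: 5/8 = 5/8
Divide: (-1/15) · (8/5) = -8/75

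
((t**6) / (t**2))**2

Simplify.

t**8

Inside the bracket: t**4
Raise to the power 2: t**8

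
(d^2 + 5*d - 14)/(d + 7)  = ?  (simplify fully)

Factor: d^2 + 5*d - 14 = (d - 2)*(d + 7)
Cancel the common factor (d + 7).

d - 2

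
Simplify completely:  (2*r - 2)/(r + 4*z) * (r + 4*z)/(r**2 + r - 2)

Factor: 2*r - 2 = 2*(r - 1);  r**2 + r - 2 = (r + 2)*(r - 1)
Cancel the common factors (r + 4*z), (r - 1).

2/(r + 2)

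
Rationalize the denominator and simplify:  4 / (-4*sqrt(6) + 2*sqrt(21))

Multiply numerator and denominator by 2*sqrt(21) + 4*sqrt(6).
Denominator becomes -12; numerator becomes 8*sqrt(21) + 16*sqrt(6).

(-4*sqrt(6) - 2*sqrt(21))/3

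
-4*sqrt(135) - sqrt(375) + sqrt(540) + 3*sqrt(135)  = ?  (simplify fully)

-2*sqrt(15)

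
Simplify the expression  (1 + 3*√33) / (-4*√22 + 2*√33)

(-66*√6 - 99 - 2*√22 - √33)/110

Multiply numerator and denominator by 2*√33 + 4*√22.
Denominator becomes -220; numerator becomes 2*√33 + 4*√22 + 198 + 132*√6.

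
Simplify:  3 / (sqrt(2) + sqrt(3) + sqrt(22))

Group as (sqrt(2) + sqrt(22)) + sqrt(3); multiply by (sqrt(2) + sqrt(22)) - sqrt(3), then rationalise the remaining surd.

(-63*sqrt(3) - 69*sqrt(2) + 12*sqrt(33) + 51*sqrt(22))/265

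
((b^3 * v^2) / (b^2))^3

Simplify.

b^3*v^6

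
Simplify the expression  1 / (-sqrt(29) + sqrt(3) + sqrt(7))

Group as (sqrt(3) + sqrt(7)) - sqrt(29); multiply by (sqrt(3) + sqrt(7)) + sqrt(29), then rationalise the remaining surd.

(-19*sqrt(29) - 25*sqrt(7) - 33*sqrt(3) - 2*sqrt(609))/277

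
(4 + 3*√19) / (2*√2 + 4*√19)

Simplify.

(-3*√38 - 4*√2 + 8*√19 + 114)/148

Multiply numerator and denominator by -2*√2 + 4*√19.
Denominator becomes 296; numerator becomes -6*√38 - 8*√2 + 16*√19 + 228.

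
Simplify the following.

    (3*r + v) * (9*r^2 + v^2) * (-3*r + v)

Telescope via difference of squares: (v+(3*r))(v-(3*r)) = -9*r^2 + v^2, then repeat with the next factor.

-81*r^4 + v^4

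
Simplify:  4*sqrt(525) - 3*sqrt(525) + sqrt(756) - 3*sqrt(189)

2*sqrt(21)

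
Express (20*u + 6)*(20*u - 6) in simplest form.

(20*u)^2 - (6)^2 = 400*u^2 - 36.

400*u^2 - 36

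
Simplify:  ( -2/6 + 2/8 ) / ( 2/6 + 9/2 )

-1/58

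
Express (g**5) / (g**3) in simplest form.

g**2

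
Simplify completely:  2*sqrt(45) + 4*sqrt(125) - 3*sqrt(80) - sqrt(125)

2*sqrt(45) = 6*sqrt(5); 4*sqrt(125) = 20*sqrt(5); 3*sqrt(80) = 12*sqrt(5); sqrt(125) = 5*sqrt(5)
Combine: (6 + 20 - 12 - 5)·sqrt(5) = 9*sqrt(5)

9*sqrt(5)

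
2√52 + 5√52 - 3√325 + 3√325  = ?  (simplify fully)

14*√13

2√52 = 4*√13; 5√52 = 10*√13; 3√325 = 15*√13; 3√325 = 15*√13
Combine: (4 + 10 - 15 + 15)·√13 = 14*√13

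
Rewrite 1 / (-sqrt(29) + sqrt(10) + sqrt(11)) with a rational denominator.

(4*sqrt(29) + 14*sqrt(11) + 15*sqrt(10) + sqrt(3190))/188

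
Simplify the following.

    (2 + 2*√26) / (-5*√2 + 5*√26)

Multiply numerator and denominator by 5*√2 + 5*√26.
Denominator becomes 600; numerator becomes 10*√2 + 10*√26 + 20*√13 + 260.

(√2 + √26 + 2*√13 + 26)/60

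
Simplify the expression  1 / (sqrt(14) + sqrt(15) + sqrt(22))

(-4*sqrt(1155) + 7*sqrt(22) + 21*sqrt(15) + 23*sqrt(14))/791

Group as (sqrt(14) + sqrt(15)) + sqrt(22); multiply by (sqrt(14) + sqrt(15)) - sqrt(22), then rationalise the remaining surd.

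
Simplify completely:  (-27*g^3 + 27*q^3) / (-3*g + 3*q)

9*g^2 + 9*g*q + 9*q^2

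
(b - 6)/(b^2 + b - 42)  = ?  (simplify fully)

1/(b + 7)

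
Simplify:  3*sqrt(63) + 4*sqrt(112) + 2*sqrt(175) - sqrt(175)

30*sqrt(7)

3*sqrt(63) = 9*sqrt(7); 4*sqrt(112) = 16*sqrt(7); 2*sqrt(175) = 10*sqrt(7); sqrt(175) = 5*sqrt(7)
Combine: (9 + 16 + 10 - 5)·sqrt(7) = 30*sqrt(7)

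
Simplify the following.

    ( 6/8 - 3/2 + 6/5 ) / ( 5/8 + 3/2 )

18/85

Numerator: 6/8 - 3/2 + 6/5 = 9/20
Denominator: 5/8 + 3/2 = 17/8
Divide: (9/20) · (8/17) = 18/85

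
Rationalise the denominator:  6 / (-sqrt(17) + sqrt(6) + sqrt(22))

Group as (sqrt(6) + sqrt(22)) - sqrt(17); multiply by (sqrt(6) + sqrt(22)) + sqrt(17), then rationalise the remaining surd.

(-66*sqrt(17) + 6*sqrt(22) + 198*sqrt(6) + 24*sqrt(561))/407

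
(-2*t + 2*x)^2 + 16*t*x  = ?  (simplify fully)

4*(t + x)^2

Expand the square and combine the 16*t*x term.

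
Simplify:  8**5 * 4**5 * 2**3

2**28

8**5 = 2**15; 4**5 = 2**10; 2**3 = 2**3
Combine exponents: 2**28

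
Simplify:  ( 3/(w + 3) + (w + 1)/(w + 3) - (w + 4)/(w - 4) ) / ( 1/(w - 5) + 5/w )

Numerator: 3/(w + 3) + (w + 1)/(w + 3) - (w + 4)/(w - 4) = (-7*w - 28)/(w^2 - w - 12)
Denominator: 1/(w - 5) + 5/w = (6*w - 25)/(w^2 - 5*w)
Divide: ((-7*w - 28)/(w^2 - w - 12)) · ((w^2 - 5*w)/(6*w - 25)) = (-7*w^3 + 7*w^2 + 140*w)/(6*w^3 - 31*w^2 - 47*w + 300)

(-7*w^3 + 7*w^2 + 140*w)/(6*w^3 - 31*w^2 - 47*w + 300)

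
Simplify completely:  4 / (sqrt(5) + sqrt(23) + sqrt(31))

(-8*sqrt(3565) - 12*sqrt(31) + 52*sqrt(23) + 196*sqrt(5))/451

Group as (sqrt(5) + sqrt(23)) + sqrt(31); multiply by (sqrt(5) + sqrt(23)) - sqrt(31), then rationalise the remaining surd.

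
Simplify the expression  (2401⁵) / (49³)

7^14

2401⁵ = 7^20; 49³ = 7^6
Combine exponents: 7^14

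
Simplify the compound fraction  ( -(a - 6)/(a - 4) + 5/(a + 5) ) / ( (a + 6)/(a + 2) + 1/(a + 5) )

Numerator: -(a - 6)/(a - 4) + 5/(a + 5) = (-a^2 + 6*a + 10)/(a^2 + a - 20)
Denominator: (a + 6)/(a + 2) + 1/(a + 5) = (a^2 + 12*a + 32)/(a^2 + 7*a + 10)
Divide: ((-a^2 + 6*a + 10)/(a^2 + a - 20)) · ((a^2 + 7*a + 10)/(a^2 + 12*a + 32)) = (-a^3 + 4*a^2 + 22*a + 20)/(a^3 + 8*a^2 - 16*a - 128)

(-a^3 + 4*a^2 + 22*a + 20)/(a^3 + 8*a^2 - 16*a - 128)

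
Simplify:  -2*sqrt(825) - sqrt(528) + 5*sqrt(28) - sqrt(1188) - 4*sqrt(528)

-36*sqrt(33) + 10*sqrt(7)

2*sqrt(825) = 10*sqrt(33); sqrt(528) = 4*sqrt(33); 5*sqrt(28) = 10*sqrt(7); sqrt(1188) = 6*sqrt(33); 4*sqrt(528) = 16*sqrt(33)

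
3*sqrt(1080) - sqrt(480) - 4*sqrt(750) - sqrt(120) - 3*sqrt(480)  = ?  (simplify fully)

-20*sqrt(30)

3*sqrt(1080) = 18*sqrt(30); sqrt(480) = 4*sqrt(30); 4*sqrt(750) = 20*sqrt(30); sqrt(120) = 2*sqrt(30); 3*sqrt(480) = 12*sqrt(30)
Combine: (18 - 4 - 20 - 2 - 12)·sqrt(30) = -20*sqrt(30)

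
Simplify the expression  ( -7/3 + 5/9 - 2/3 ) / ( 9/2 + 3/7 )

Numerator: -7/3 + 5/9 - 2/3 = -22/9
Denominator: 9/2 + 3/7 = 69/14
Divide: (-22/9) · (14/69) = -308/621

-308/621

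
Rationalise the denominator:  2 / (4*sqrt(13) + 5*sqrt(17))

(-8*sqrt(13) + 10*sqrt(17))/217

Multiply numerator and denominator by -4*sqrt(13) + 5*sqrt(17).
Denominator becomes 217; numerator becomes -8*sqrt(13) + 10*sqrt(17).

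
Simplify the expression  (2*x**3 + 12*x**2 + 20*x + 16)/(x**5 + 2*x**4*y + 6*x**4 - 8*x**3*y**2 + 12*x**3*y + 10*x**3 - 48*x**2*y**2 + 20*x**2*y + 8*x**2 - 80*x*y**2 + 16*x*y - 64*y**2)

2/(x**2 + 2*x*y - 8*y**2)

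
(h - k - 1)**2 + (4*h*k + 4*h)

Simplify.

Expanding gives h**2 + 2*h*k + 2*h + k**2 + 2*k + 1, a perfect square.

(h + k + 1)**2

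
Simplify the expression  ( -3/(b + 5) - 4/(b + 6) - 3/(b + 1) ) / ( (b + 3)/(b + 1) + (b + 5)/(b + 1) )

Numerator: -3/(b + 5) - 4/(b + 6) - 3/(b + 1) = (-10*b² - 78*b - 128)/(b³ + 12*b² + 41*b + 30)
Denominator: (b + 3)/(b + 1) + (b + 5)/(b + 1) = (2*b + 8)/(b + 1)
Divide: ((-10*b² - 78*b - 128)/(b³ + 12*b² + 41*b + 30)) · ((b + 1)/(2*b + 8)) = (-5*b² - 39*b - 64)/(b³ + 15*b² + 74*b + 120)

(-5*b² - 39*b - 64)/(b³ + 15*b² + 74*b + 120)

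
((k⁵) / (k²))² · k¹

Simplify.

k⁷

Inside the bracket: k³
Raise to the power 2: k⁶
Multiply by k¹: add exponents.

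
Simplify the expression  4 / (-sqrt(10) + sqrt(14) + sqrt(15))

(-76*sqrt(10) + 36*sqrt(15) + 44*sqrt(14) + 80*sqrt(21))/479

Group as (sqrt(14) + sqrt(15)) - sqrt(10); multiply by (sqrt(14) + sqrt(15)) + sqrt(10), then rationalise the remaining surd.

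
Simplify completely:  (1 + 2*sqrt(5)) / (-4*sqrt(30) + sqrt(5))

Multiply numerator and denominator by sqrt(5) + 4*sqrt(30).
Denominator becomes -475; numerator becomes sqrt(5) + 10 + 4*sqrt(30) + 40*sqrt(6).

(-40*sqrt(6) - 4*sqrt(30) - 10 - sqrt(5))/475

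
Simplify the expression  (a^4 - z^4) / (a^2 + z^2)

Factor a^4 - z^4 and cancel (a^2 + z^2).

a^2 - z^2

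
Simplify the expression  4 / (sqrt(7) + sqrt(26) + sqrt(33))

(-sqrt(6006) + 7*sqrt(26) + 26*sqrt(7))/91

Group as (sqrt(7) + sqrt(33)) + sqrt(26); multiply by (sqrt(7) + sqrt(33)) - sqrt(26), then rationalise the remaining surd.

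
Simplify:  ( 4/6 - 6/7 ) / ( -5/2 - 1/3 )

Numerator: 4/6 - 6/7 = -4/21
Denominator: -5/2 - 1/3 = -17/6
Divide: (-4/21) · (-6/17) = 8/119

8/119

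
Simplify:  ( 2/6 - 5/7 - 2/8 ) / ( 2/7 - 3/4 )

53/39

Numerator: 2/6 - 5/7 - 2/8 = -53/84
Denominator: 2/7 - 3/4 = -13/28
Divide: (-53/84) · (-28/13) = 53/39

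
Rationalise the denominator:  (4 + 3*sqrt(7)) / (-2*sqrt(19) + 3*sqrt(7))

(-6*sqrt(133) - 63 - 8*sqrt(19) - 12*sqrt(7))/13

Multiply numerator and denominator by 3*sqrt(7) + 2*sqrt(19).
Denominator becomes -13; numerator becomes 12*sqrt(7) + 8*sqrt(19) + 63 + 6*sqrt(133).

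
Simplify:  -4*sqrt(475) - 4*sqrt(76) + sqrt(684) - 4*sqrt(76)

-30*sqrt(19)

4*sqrt(475) = 20*sqrt(19); 4*sqrt(76) = 8*sqrt(19); sqrt(684) = 6*sqrt(19); 4*sqrt(76) = 8*sqrt(19)
Combine: (-20 - 8 + 6 - 8)·sqrt(19) = -30*sqrt(19)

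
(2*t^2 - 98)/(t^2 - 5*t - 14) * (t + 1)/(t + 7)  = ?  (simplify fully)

(2*t + 2)/(t + 2)

Factor: 2*t^2 - 98 = 2*(t - 7)*(t + 7);  t^2 - 5*t - 14 = (t - 7)*(t + 2)
Cancel the common factors (t - 7), (t + 7).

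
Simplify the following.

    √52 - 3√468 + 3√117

-7*√13

√52 = 2*√13; 3√468 = 18*√13; 3√117 = 9*√13
Combine: (2 - 18 + 9)·√13 = -7*√13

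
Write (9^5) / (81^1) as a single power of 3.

9^5 = 3^10; 81^1 = 3^4
Combine exponents: 3^6

3^6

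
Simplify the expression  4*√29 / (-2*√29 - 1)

Multiply numerator and denominator by -1 + 2*√29.
Denominator becomes -115; numerator becomes -4*√29 + 232.

(-232 + 4*√29)/115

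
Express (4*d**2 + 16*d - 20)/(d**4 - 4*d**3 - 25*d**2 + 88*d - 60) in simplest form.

Factor: 4*d**2 + 16*d - 20 = 4*(d - 1)*(d + 5);  d**4 - 4*d**3 - 25*d**2 + 88*d - 60 = (d + 5)*(d - 2)*(d - 6)*(d - 1)
Cancel the common factors (d - 1), (d + 5).

4/(d**2 - 8*d + 12)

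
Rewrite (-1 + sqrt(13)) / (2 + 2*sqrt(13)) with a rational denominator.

(-sqrt(13) + 7)/12

Multiply numerator and denominator by -2*sqrt(13) + 2.
Denominator becomes -48; numerator becomes -28 + 4*sqrt(13).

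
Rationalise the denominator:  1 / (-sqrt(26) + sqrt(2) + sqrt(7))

Group as (sqrt(2) + sqrt(7)) - sqrt(26); multiply by (sqrt(2) + sqrt(7)) + sqrt(26), then rationalise the remaining surd.

(-17*sqrt(26) - 21*sqrt(7) - 31*sqrt(2) - 4*sqrt(91))/233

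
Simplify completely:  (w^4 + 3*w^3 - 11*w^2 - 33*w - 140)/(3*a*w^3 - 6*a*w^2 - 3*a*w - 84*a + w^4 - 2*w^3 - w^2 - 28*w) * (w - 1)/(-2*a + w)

(w^2 + 4*w - 5)/(-6*a^2 + a*w + w^2)

Factor: w^4 + 3*w^3 - 11*w^2 - 33*w - 140 = (w + 5)*(w - 4)*(w^2 + 2*w + 7);  3*a*w^3 - 6*a*w^2 - 3*a*w - 84*a + w^4 - 2*w^3 - w^2 - 28*w = (3*a + w)*(w - 4)*(w^2 + 2*w + 7)
Cancel the common factors (w^2 + 2*w + 7), (w - 4).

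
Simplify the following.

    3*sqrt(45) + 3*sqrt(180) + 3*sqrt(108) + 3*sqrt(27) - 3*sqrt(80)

15*sqrt(5) + 27*sqrt(3)

3*sqrt(45) = 9*sqrt(5); 3*sqrt(180) = 18*sqrt(5); 3*sqrt(108) = 18*sqrt(3); 3*sqrt(27) = 9*sqrt(3); 3*sqrt(80) = 12*sqrt(5)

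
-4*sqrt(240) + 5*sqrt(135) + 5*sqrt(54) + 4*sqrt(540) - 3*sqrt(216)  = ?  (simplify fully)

4*sqrt(240) = 16*sqrt(15); 5*sqrt(135) = 15*sqrt(15); 5*sqrt(54) = 15*sqrt(6); 4*sqrt(540) = 24*sqrt(15); 3*sqrt(216) = 18*sqrt(6)

-3*sqrt(6) + 23*sqrt(15)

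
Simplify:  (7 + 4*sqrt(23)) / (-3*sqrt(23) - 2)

(-262 - 13*sqrt(23))/203

Multiply numerator and denominator by -2 + 3*sqrt(23).
Denominator becomes -203; numerator becomes 13*sqrt(23) + 262.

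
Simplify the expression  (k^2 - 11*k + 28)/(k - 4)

k - 7

Factor: k^2 - 11*k + 28 = (k - 4)*(k - 7)
Cancel the common factor (k - 4).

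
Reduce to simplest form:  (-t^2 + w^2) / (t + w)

-t + w

Factor w^2 - t^2 and cancel (t + w).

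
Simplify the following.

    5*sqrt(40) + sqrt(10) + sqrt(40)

5*sqrt(40) = 10*sqrt(10); sqrt(10) = sqrt(10); sqrt(40) = 2*sqrt(10)
Combine: (10 + 1 + 2)·sqrt(10) = 13*sqrt(10)

13*sqrt(10)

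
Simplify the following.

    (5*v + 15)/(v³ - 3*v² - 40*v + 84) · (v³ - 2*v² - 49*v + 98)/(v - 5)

(5*v² + 50*v + 105)/(v² + v - 30)

Factor: 5*v + 15 = 5·(v + 3);  v³ - 3*v² - 40*v + 84 = (v - 7)·(v - 2)·(v + 6);  v³ - 2*v² - 49*v + 98 = (v + 7)·(v - 7)·(v - 2)
Cancel the common factors (v - 2), (v - 7).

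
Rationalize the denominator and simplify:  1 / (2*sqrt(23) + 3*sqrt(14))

Multiply numerator and denominator by -2*sqrt(23) + 3*sqrt(14).
Denominator becomes 34; numerator becomes -2*sqrt(23) + 3*sqrt(14).

(-2*sqrt(23) + 3*sqrt(14))/34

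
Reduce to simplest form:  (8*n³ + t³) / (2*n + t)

Apply the sum-of-cubes factorisation and cancel (2*n + t).

4*n² - 2*n*t + t²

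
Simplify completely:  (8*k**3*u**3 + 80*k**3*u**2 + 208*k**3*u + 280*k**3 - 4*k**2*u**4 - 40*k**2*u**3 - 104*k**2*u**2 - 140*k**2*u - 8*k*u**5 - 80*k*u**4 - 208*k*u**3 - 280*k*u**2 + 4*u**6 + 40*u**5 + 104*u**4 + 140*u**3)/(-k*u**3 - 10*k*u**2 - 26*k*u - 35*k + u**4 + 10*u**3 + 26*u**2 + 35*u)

Factor: 8*k**3*u**3 + 80*k**3*u**2 + 208*k**3*u + 280*k**3 - 4*k**2*u**4 - 40*k**2*u**3 - 104*k**2*u**2 - 140*k**2*u - 8*k*u**5 - 80*k*u**4 - 208*k*u**3 - 280*k*u**2 + 4*u**6 + 40*u**5 + 104*u**4 + 140*u**3 = 4*(-k + u)*(u**2 + 3*u + 5)*(k + u)*(u + 7)*(-2*k + u);  -k*u**3 - 10*k*u**2 - 26*k*u - 35*k + u**4 + 10*u**3 + 26*u**2 + 35*u = (u**2 + 3*u + 5)*(-k + u)*(u + 7)
Cancel the common factors (u**2 + 3*u + 5), (-k + u), (u + 7).

-8*k**2 - 4*k*u + 4*u**2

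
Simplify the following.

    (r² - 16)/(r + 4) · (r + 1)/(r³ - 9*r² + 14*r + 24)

1/(r - 6)

Factor: r² - 16 = (r + 4)·(r - 4);  r³ - 9*r² + 14*r + 24 = (r - 4)·(r + 1)·(r - 6)
Cancel the common factors (r - 4), (r + 4), (r + 1).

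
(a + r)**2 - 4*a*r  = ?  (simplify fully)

(a - r)**2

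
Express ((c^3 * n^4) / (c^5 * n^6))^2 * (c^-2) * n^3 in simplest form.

Inside the bracket: (c^-2) * (n^-2)
Raise to the power 2: (c^-4) * (n^-4)
Multiply by (c^-2) * n^3: add exponents.

1/(c^6*n)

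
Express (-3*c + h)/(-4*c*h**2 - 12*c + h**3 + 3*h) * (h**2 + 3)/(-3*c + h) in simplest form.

-1/(4*c - h)

Factor: -4*c*h**2 - 12*c + h**3 + 3*h = (h**2 + 3)*(-4*c + h)
Cancel the common factors (h**2 + 3), (-3*c + h).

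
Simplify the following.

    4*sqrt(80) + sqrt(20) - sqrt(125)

13*sqrt(5)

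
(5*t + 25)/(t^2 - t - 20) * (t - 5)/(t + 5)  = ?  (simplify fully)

5/(t + 4)

Factor: 5*t + 25 = 5*(t + 5);  t^2 - t - 20 = (t - 5)*(t + 4)
Cancel the common factors (t + 5), (t - 5).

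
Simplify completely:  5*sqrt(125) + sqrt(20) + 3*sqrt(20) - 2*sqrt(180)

5*sqrt(125) = 25*sqrt(5); sqrt(20) = 2*sqrt(5); 3*sqrt(20) = 6*sqrt(5); 2*sqrt(180) = 12*sqrt(5)
Combine: (25 + 2 + 6 - 12)·sqrt(5) = 21*sqrt(5)

21*sqrt(5)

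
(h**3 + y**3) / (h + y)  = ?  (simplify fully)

y**3 + h**3 = (h + y)(h**2 - h*y + y**2).

h**2 - h*y + y**2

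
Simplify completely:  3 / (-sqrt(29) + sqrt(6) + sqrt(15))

Group as (sqrt(6) + sqrt(15)) - sqrt(29); multiply by (sqrt(6) + sqrt(15)) + sqrt(29), then rationalise the remaining surd.

(12*sqrt(29) + 30*sqrt(15) + 57*sqrt(6) + 9*sqrt(290))/148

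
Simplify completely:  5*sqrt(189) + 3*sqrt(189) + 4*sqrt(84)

32*sqrt(21)

5*sqrt(189) = 15*sqrt(21); 3*sqrt(189) = 9*sqrt(21); 4*sqrt(84) = 8*sqrt(21)
Combine: (15 + 9 + 8)·sqrt(21) = 32*sqrt(21)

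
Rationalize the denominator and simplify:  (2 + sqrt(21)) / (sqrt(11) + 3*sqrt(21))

Multiply numerator and denominator by -sqrt(11) + 3*sqrt(21).
Denominator becomes 178; numerator becomes -sqrt(231) - 2*sqrt(11) + 6*sqrt(21) + 63.

(-sqrt(231) - 2*sqrt(11) + 6*sqrt(21) + 63)/178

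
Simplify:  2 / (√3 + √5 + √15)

(-60 - 14*√15 + 26*√5 + 34*√3)/11

Group as (√3 + √15) + √5; multiply by (√3 + √15) - √5, then rationalise the remaining surd.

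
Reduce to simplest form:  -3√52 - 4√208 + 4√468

3√52 = 6*√13; 4√208 = 16*√13; 4√468 = 24*√13
Combine: (-6 - 16 + 24)·√13 = 2*√13

2*√13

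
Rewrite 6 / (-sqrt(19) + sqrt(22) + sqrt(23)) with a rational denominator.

Group as (sqrt(22) + sqrt(23)) - sqrt(19); multiply by (sqrt(22) + sqrt(23)) + sqrt(19), then rationalise the remaining surd.

(-39*sqrt(19) + 27*sqrt(23) + 30*sqrt(22) + 3*sqrt(9614))/337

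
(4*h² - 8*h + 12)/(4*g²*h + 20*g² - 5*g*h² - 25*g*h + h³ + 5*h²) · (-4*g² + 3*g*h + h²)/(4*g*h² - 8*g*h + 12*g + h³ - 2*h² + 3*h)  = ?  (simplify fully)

-4/(4*g*h + 20*g - h² - 5*h)

Factor: 4*h² - 8*h + 12 = 4·(h² - 2*h + 3);  4*g²*h + 20*g² - 5*g*h² - 25*g*h + h³ + 5*h² = (h + 5)·(-g + h)·(-4*g + h);  -4*g² + 3*g*h + h² = (-g + h)·(4*g + h);  4*g*h² - 8*g*h + 12*g + h³ - 2*h² + 3*h = (h² - 2*h + 3)·(4*g + h)
Cancel the common factors (h² - 2*h + 3), (-g + h), (4*g + h).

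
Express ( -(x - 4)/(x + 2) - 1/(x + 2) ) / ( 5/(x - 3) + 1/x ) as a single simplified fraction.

(-x**3 + 6*x**2 - 9*x)/(6*x**2 + 9*x - 6)

Numerator: -(x - 4)/(x + 2) - 1/(x + 2) = (-x + 3)/(x + 2)
Denominator: 5/(x - 3) + 1/x = (6*x - 3)/(x**2 - 3*x)
Divide: ((-x + 3)/(x + 2)) · ((x**2 - 3*x)/(6*x - 3)) = (-x**3 + 6*x**2 - 9*x)/(6*x**2 + 9*x - 6)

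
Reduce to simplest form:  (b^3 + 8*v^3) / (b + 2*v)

b^2 - 2*b*v + 4*v^2

Factor as (a+b)(a^2-ab+b^2) with a=(2*v), b=b.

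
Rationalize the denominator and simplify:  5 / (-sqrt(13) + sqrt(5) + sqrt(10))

Group as (sqrt(5) + sqrt(10)) - sqrt(13); multiply by (sqrt(5) + sqrt(10)) + sqrt(13), then rationalise the remaining surd.

(-5*sqrt(13) + 20*sqrt(10) + 45*sqrt(5) + 25*sqrt(26))/98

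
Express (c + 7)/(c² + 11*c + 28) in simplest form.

1/(c + 4)

Factor: c² + 11*c + 28 = (c + 7)·(c + 4)
Cancel the common factor (c + 7).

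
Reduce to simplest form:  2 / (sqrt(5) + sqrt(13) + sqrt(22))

Group as (sqrt(13) + sqrt(22)) + sqrt(5); multiply by (sqrt(13) + sqrt(22)) - sqrt(5), then rationalise the remaining surd.

(-sqrt(1430) - 2*sqrt(22) + 7*sqrt(13) + 15*sqrt(5))/61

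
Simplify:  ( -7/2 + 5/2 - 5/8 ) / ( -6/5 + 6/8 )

65/18

Numerator: -7/2 + 5/2 - 5/8 = -13/8
Denominator: -6/5 + 6/8 = -9/20
Divide: (-13/8) · (-20/9) = 65/18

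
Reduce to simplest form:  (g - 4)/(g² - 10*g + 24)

Factor: g² - 10*g + 24 = (g - 4)·(g - 6)
Cancel the common factor (g - 4).

1/(g - 6)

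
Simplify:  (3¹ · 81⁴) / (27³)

3^8

3¹ = 3^1; 81⁴ = 3^16; 27³ = 3^9
Combine exponents: 3^8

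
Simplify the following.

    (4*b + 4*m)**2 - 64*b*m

16*(b - m)**2

Expand the square and combine the 64*b*m term.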